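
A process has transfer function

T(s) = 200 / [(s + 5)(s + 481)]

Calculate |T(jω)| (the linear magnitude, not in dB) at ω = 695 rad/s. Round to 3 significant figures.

At s = jω = j695:
pole (s+5): 5 + j695 → |·| = √(5²+695²) = √483050 ≈ 695.02, ∠ = arctan(695/5) ≈ 89.59°
pole (s+481): 481 + j695 → |·| = √(481²+695²) = √714386 ≈ 845.21, ∠ = arctan(695/481) ≈ 55.31°
|T| = 200 / 5.8744e+05 ≈ 0.00034046

0.000340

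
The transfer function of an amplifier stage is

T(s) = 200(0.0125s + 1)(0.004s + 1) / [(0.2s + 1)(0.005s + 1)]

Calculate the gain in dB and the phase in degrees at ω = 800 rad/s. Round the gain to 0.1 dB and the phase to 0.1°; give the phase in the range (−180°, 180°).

At ω = 800 rad/s:
zero (1 + j800·0.0125) = 1 + j10 → |·| ≈ 10.05, ∠ ≈ 84.29°
zero (1 + j800·0.004) = 1 + j3.2 → |·| ≈ 3.3526, ∠ ≈ 72.65°
pole (1 + j800·0.2) = 1 + j160 → |·| ≈ 160, ∠ ≈ 89.64°
pole (1 + j800·0.005) = 1 + j4 → |·| ≈ 4.1231, ∠ ≈ 75.96°
|T| = 200 · 10.05 · 3.3526 / (160 · 4.1231) ≈ 10.215
Gain = 20 log₁₀(10.215) ≈ 20.18 dB
∠T = (84.29° + 72.65°) − (89.64° + 75.96°) = -8.66°

20.2 dB, -8.7°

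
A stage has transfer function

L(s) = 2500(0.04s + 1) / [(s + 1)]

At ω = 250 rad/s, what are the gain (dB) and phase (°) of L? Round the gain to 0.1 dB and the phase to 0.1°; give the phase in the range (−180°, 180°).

40.0 dB, -5.5°

At ω = 250 rad/s:
zero (1 + j250·0.04) = 1 + j10 → |·| ≈ 10.05, ∠ ≈ 84.29°
pole (1 + j250·1) = 1 + j250 → |·| ≈ 250, ∠ ≈ 89.77°
|L| = 2500 · 10.05 / (250) ≈ 100.5
Gain = 20 log₁₀(100.5) ≈ 40.04 dB
∠L = (84.29°) − (89.77°) = -5.48°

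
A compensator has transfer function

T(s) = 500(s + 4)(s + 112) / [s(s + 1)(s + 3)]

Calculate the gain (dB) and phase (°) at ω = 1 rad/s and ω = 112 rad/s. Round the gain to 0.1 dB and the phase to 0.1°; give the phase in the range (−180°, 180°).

At s = jω = j1:
zero (s+4): 4 + j1 → |·| = √(4²+1²) = √17 ≈ 4.1231, ∠ = arctan(1/4) ≈ 14.04°
zero (s+112): 112 + j1 → |·| = √(112²+1²) = √12545 ≈ 112, ∠ = arctan(1/112) ≈ 0.51°
pole (s+1): 1 + j1 → |·| = √(1²+1²) = √2 ≈ 1.4142, ∠ = arctan(1/1) ≈ 45.00°
pole (s+3): 3 + j1 → |·| = √(3²+1²) = √10 ≈ 3.1623, ∠ = arctan(1/3) ≈ 18.43°
pole at origin: |s| = 1, ∠ = 90.00° (in denominator)
|T| = 500 · 461.79 / 4.4721 ≈ 51630
Gain = 20 log₁₀(51630) ≈ 94.26 dB
∠T = 14.55° − 153.43° = -138.88°

At s = jω = j112:
zero (s+4): 4 + j112 → |·| = √(4²+112²) = √12560 ≈ 112.07, ∠ = arctan(112/4) ≈ 87.95°
zero (s+112): 112 + j112 → |·| = √(112²+112²) = √25088 ≈ 158.39, ∠ = arctan(112/112) ≈ 45.00°
pole (s+1): 1 + j112 → |·| = √(1²+112²) = √12545 ≈ 112, ∠ = arctan(112/1) ≈ 89.49°
pole (s+3): 3 + j112 → |·| = √(3²+112²) = √12553 ≈ 112.04, ∠ = arctan(112/3) ≈ 88.47°
pole at origin: |s| = 112, ∠ = 90.00° (in denominator)
|T| = 500 · 17751 / 1.4054e+06 ≈ 6.3153
Gain = 20 log₁₀(6.3153) ≈ 16.01 dB
∠T = 132.95° − 267.96° = -135.01°

ω = 1: 94.3 dB, -138.9°; ω = 112: 16.0 dB, -135.0°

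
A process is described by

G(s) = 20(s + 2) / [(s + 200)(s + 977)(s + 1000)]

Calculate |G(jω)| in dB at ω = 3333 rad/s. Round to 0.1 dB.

At s = jω = j3333:
zero (s+2): 2 + j3333 → |·| = √(2²+3333²) = √11108893 ≈ 3333, ∠ = arctan(3333/2) ≈ 89.97°
pole (s+200): 200 + j3333 → |·| = √(200²+3333²) = √11148889 ≈ 3339, ∠ = arctan(3333/200) ≈ 86.57°
pole (s+977): 977 + j3333 → |·| = √(977²+3333²) = √12063418 ≈ 3473.2, ∠ = arctan(3333/977) ≈ 73.66°
pole (s+1000): 1000 + j3333 → |·| = √(1000²+3333²) = √12108889 ≈ 3479.8, ∠ = arctan(3333/1000) ≈ 73.30°
|G| = 20 · 3333 / 4.0355e+10 ≈ 1.6518e-06
Gain = 20 log₁₀(1.6518e-06) ≈ -115.64 dB

-115.6 dB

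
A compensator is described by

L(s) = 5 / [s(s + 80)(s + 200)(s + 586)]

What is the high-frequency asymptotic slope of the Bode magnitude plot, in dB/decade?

-80 dB/decade

Each pole contributes −20 dB/decade at high frequency; each zero contributes +20 dB/decade.
Net: 0 zero(s) − 4 pole(s) → -80 dB/decade.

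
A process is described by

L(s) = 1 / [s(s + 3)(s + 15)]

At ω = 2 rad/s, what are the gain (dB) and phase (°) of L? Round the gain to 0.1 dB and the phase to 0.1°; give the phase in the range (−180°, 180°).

-40.8 dB, -131.3°

At s = jω = j2:
pole (s+3): 3 + j2 → |·| = √(3²+2²) = √13 ≈ 3.6056, ∠ = arctan(2/3) ≈ 33.69°
pole (s+15): 15 + j2 → |·| = √(15²+2²) = √229 ≈ 15.133, ∠ = arctan(2/15) ≈ 7.59°
pole at origin: |s| = 2, ∠ = 90.00° (in denominator)
|L| = 1 / 109.13 ≈ 0.0091634
Gain = 20 log₁₀(0.0091634) ≈ -40.76 dB
∠L = 0.00° − 131.28° = -131.28°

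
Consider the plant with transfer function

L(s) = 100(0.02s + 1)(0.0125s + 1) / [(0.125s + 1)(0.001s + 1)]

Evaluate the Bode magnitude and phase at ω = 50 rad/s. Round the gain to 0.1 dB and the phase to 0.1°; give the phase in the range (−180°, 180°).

At ω = 50 rad/s:
zero (1 + j50·0.02) = 1 + j1 → |·| ≈ 1.4142, ∠ ≈ 45.00°
zero (1 + j50·0.0125) = 1 + j0.625 → |·| ≈ 1.1792, ∠ ≈ 32.01°
pole (1 + j50·0.125) = 1 + j6.25 → |·| ≈ 6.3295, ∠ ≈ 80.91°
pole (1 + j50·0.001) = 1 + j0.05 → |·| ≈ 1.0012, ∠ ≈ 2.86°
|L| = 100 · 1.4142 · 1.1792 / (6.3295 · 1.0012) ≈ 26.315
Gain = 20 log₁₀(26.315) ≈ 28.40 dB
∠L = (45.00° + 32.01°) − (80.91° + 2.86°) = -6.76°

28.4 dB, -6.8°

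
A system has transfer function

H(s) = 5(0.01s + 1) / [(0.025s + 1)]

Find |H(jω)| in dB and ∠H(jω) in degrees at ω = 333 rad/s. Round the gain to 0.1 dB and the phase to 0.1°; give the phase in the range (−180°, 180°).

6.3 dB, -9.9°

At ω = 333 rad/s:
zero (1 + j333·0.01) = 1 + j3.33 → |·| ≈ 3.4769, ∠ ≈ 73.28°
pole (1 + j333·0.025) = 1 + j8.325 → |·| ≈ 8.3848, ∠ ≈ 83.15°
|H| = 5 · 3.4769 / (8.3848) ≈ 2.0733
Gain = 20 log₁₀(2.0733) ≈ 6.33 dB
∠H = (73.28°) − (83.15°) = -9.87°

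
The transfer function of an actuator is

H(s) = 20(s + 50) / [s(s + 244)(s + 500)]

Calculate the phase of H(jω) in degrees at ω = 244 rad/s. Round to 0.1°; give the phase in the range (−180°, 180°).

At s = jω = j244:
zero (s+50): 50 + j244 → |·| = √(50²+244²) = √62036 ≈ 249.07, ∠ = arctan(244/50) ≈ 78.42°
pole (s+244): 244 + j244 → |·| = √(244²+244²) = √119072 ≈ 345.07, ∠ = arctan(244/244) ≈ 45.00°
pole (s+500): 500 + j244 → |·| = √(500²+244²) = √309536 ≈ 556.36, ∠ = arctan(244/500) ≈ 26.01°
pole at origin: |s| = 244, ∠ = 90.00° (in denominator)
∠H = 78.42° − 161.01° = -82.59°

-82.6°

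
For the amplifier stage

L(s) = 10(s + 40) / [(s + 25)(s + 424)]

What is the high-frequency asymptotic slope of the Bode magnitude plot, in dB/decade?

Each pole contributes −20 dB/decade at high frequency; each zero contributes +20 dB/decade.
Net: 1 zero(s) − 2 pole(s) → -20 dB/decade.

-20 dB/decade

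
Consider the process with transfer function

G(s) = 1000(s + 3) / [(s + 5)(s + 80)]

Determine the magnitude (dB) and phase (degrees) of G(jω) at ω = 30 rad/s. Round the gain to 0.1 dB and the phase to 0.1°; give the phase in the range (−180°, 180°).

At s = jω = j30:
zero (s+3): 3 + j30 → |·| = √(3²+30²) = √909 ≈ 30.15, ∠ = arctan(30/3) ≈ 84.29°
pole (s+5): 5 + j30 → |·| = √(5²+30²) = √925 ≈ 30.414, ∠ = arctan(30/5) ≈ 80.54°
pole (s+80): 80 + j30 → |·| = √(80²+30²) = √7300 ≈ 85.44, ∠ = arctan(30/80) ≈ 20.56°
|G| = 1000 · 30.15 / 2598.6 ≈ 11.602
Gain = 20 log₁₀(11.602) ≈ 21.29 dB
∠G = 84.29° − 101.10° = -16.81°

21.3 dB, -16.8°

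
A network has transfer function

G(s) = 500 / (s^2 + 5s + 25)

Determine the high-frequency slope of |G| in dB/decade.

Each pole contributes −20 dB/decade at high frequency; each zero contributes +20 dB/decade.
Net: 0 zero(s) − 2 pole(s) → -40 dB/decade.

-40 dB/decade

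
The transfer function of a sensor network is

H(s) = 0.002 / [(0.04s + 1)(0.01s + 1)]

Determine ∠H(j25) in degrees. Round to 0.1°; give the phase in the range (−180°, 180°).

-59.0°

At ω = 25 rad/s:
pole (1 + j25·0.04) = 1 + j1 → |·| ≈ 1.4142, ∠ ≈ 45.00°
pole (1 + j25·0.01) = 1 + j0.25 → |·| ≈ 1.0308, ∠ ≈ 14.04°
∠H = (0°) − (45.00° + 14.04°) = -59.04°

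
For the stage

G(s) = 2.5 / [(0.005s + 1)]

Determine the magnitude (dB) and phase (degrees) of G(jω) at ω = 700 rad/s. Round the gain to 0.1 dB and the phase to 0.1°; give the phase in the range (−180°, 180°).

-3.3 dB, -74.1°

At ω = 700 rad/s:
pole (1 + j700·0.005) = 1 + j3.5 → |·| ≈ 3.6401, ∠ ≈ 74.05°
|G| = 2.5 · 1 / (3.6401) ≈ 0.68679
Gain = 20 log₁₀(0.68679) ≈ -3.26 dB
∠G = (0°) − (74.05°) = -74.05°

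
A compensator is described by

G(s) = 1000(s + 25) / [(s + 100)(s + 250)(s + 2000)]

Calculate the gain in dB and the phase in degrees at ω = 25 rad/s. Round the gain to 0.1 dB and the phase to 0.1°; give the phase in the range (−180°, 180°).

At s = jω = j25:
zero (s+25): 25 + j25 → |·| = √(25²+25²) = √1250 ≈ 35.355, ∠ = arctan(25/25) ≈ 45.00°
pole (s+100): 100 + j25 → |·| = √(100²+25²) = √10625 ≈ 103.08, ∠ = arctan(25/100) ≈ 14.04°
pole (s+250): 250 + j25 → |·| = √(250²+25²) = √63125 ≈ 251.25, ∠ = arctan(25/250) ≈ 5.71°
pole (s+2000): 2000 + j25 → |·| = √(2000²+25²) = √4000625 ≈ 2000.2, ∠ = arctan(25/2000) ≈ 0.72°
|G| = 1000 · 35.355 / 5.1803e+07 ≈ 0.00068249
Gain = 20 log₁₀(0.00068249) ≈ -63.32 dB
∠G = 45.00° − 20.47° = 24.53°

-63.3 dB, 24.5°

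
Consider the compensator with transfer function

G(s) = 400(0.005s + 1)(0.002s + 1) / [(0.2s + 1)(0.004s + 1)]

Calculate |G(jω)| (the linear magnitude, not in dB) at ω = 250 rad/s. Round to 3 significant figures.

10.1

At ω = 250 rad/s:
zero (1 + j250·0.005) = 1 + j1.25 → |·| ≈ 1.6008, ∠ ≈ 51.34°
zero (1 + j250·0.002) = 1 + j0.5 → |·| ≈ 1.118, ∠ ≈ 26.57°
pole (1 + j250·0.2) = 1 + j50 → |·| ≈ 50.01, ∠ ≈ 88.85°
pole (1 + j250·0.004) = 1 + j1 → |·| ≈ 1.4142, ∠ ≈ 45.00°
|G| = 400 · 1.6008 · 1.118 / (50.01 · 1.4142) ≈ 10.122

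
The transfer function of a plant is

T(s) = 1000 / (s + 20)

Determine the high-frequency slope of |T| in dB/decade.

Each pole contributes −20 dB/decade at high frequency; each zero contributes +20 dB/decade.
Net: 0 zero(s) − 1 pole(s) → -20 dB/decade.

-20 dB/decade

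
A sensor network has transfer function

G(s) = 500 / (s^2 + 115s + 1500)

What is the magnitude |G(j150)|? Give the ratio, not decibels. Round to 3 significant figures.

Substitute s = j150:
Numerator: 500 = 500 + j0
Denominator: (j150)^2 + 115(j150) + 1500 = -21000 + j17250
|N| = √(500² + 0²) ≈ 500, ∠N ≈ 0.00°
|D| = √(21000² + 17250²) ≈ 27177, ∠D ≈ 140.60°
|G| = 500 / 27177 ≈ 0.018398

0.0184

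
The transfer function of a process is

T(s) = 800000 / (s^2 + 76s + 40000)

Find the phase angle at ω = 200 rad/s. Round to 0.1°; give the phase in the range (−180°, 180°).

-90.0°

At s = jω = j200:
quadratic: (j200)² + 76·j200 + 40000 = 0 + j15200 → |·| ≈ 15200, ∠ ≈ 90.00°
∠T = 0.00° − 90.00° = -90.00°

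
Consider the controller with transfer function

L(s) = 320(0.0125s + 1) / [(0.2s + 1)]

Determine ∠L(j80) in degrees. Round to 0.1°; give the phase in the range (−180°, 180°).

At ω = 80 rad/s:
zero (1 + j80·0.0125) = 1 + j1 → |·| ≈ 1.4142, ∠ ≈ 45.00°
pole (1 + j80·0.2) = 1 + j16 → |·| ≈ 16.031, ∠ ≈ 86.42°
∠L = (45.00°) − (86.42°) = -41.42°

-41.4°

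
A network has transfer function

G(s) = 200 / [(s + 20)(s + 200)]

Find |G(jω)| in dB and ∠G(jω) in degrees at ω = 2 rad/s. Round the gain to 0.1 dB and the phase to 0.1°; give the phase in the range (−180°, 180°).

At s = jω = j2:
pole (s+20): 20 + j2 → |·| = √(20²+2²) = √404 ≈ 20.1, ∠ = arctan(2/20) ≈ 5.71°
pole (s+200): 200 + j2 → |·| = √(200²+2²) = √40004 ≈ 200.01, ∠ = arctan(2/200) ≈ 0.57°
|G| = 200 / 4020.2 ≈ 0.049749
Gain = 20 log₁₀(0.049749) ≈ -26.06 dB
∠G = 0.00° − 6.28° = -6.28°

-26.1 dB, -6.3°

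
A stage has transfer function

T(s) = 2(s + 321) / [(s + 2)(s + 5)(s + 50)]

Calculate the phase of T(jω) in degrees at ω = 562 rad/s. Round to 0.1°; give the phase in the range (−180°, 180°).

156.1°

At s = jω = j562:
zero (s+321): 321 + j562 → |·| = √(321²+562²) = √418885 ≈ 647.21, ∠ = arctan(562/321) ≈ 60.27°
pole (s+2): 2 + j562 → |·| = √(2²+562²) = √315848 ≈ 562, ∠ = arctan(562/2) ≈ 89.80°
pole (s+5): 5 + j562 → |·| = √(5²+562²) = √315869 ≈ 562.02, ∠ = arctan(562/5) ≈ 89.49°
pole (s+50): 50 + j562 → |·| = √(50²+562²) = √318344 ≈ 564.22, ∠ = arctan(562/50) ≈ 84.92°
∠T = 60.27° − 264.21° = -203.94° ≡ 156.06° (principal value)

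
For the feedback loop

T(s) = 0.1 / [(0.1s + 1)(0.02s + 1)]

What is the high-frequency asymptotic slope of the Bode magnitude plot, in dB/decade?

Each pole contributes −20 dB/decade at high frequency; each zero contributes +20 dB/decade.
Net: 0 zero(s) − 2 pole(s) → -40 dB/decade.

-40 dB/decade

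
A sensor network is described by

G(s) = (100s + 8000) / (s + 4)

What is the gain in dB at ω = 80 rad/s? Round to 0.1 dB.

Substitute s = j80:
Numerator: 100(j80) + 8000 = 8000 + j8000
Denominator: (j80) + 4 = 4 + j80
|N| = √(8000² + 8000²) ≈ 11314, ∠N ≈ 45.00°
|D| = √(4² + 80²) ≈ 80.1, ∠D ≈ 87.14°
|G| = 11314 / 80.1 ≈ 141.25
Gain = 20 log₁₀(141.25) ≈ 43.00 dB

43.0 dB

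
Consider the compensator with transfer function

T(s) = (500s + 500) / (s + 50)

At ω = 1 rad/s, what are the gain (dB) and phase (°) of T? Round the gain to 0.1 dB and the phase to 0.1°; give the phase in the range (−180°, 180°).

23.0 dB, 43.9°

Substitute s = j1:
Numerator: 500(j1) + 500 = 500 + j500
Denominator: (j1) + 50 = 50 + j1
|N| = √(500² + 500²) ≈ 707.11, ∠N ≈ 45.00°
|D| = √(50² + 1²) ≈ 50.01, ∠D ≈ 1.15°
|T| = 707.11 / 50.01 ≈ 14.139
Gain = 20 log₁₀(14.139) ≈ 23.01 dB
∠T = 45.00° − 1.15° = 43.85°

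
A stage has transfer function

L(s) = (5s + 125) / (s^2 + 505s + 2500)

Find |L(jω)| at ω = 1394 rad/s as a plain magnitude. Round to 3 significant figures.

Substitute s = j1394:
Numerator: 5(j1394) + 125 = 125 + j6970
Denominator: (j1394)^2 + 505(j1394) + 2500 = -1940736 + j703970
|N| = √(125² + 6970²) ≈ 6971.1, ∠N ≈ 88.97°
|D| = √(1940736² + 703970²) ≈ 2.0645e+06, ∠D ≈ 160.06°
|L| = 6971.1 / 2.0645e+06 ≈ 0.0033767

0.00338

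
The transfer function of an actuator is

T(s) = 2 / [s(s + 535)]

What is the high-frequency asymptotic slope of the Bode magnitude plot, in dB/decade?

-40 dB/decade

Each pole contributes −20 dB/decade at high frequency; each zero contributes +20 dB/decade.
Net: 0 zero(s) − 2 pole(s) → -40 dB/decade.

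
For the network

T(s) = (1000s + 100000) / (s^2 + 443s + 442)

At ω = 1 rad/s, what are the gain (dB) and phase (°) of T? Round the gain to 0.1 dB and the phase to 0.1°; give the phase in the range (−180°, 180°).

44.1 dB, -44.6°

Substitute s = j1:
Numerator: 1000(j1) + 100000 = 100000 + j1000
Denominator: (j1)^2 + 443(j1) + 442 = 441 + j443
|N| = √(100000² + 1000²) ≈ 1e+05, ∠N ≈ 0.57°
|D| = √(441² + 443²) ≈ 625.08, ∠D ≈ 45.13°
|T| = 1e+05 / 625.08 ≈ 159.98
Gain = 20 log₁₀(159.98) ≈ 44.08 dB
∠T = 0.57° − 45.13° = -44.56°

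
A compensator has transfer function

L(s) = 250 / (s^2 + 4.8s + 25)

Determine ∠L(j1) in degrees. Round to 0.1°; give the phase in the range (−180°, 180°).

-11.3°

At s = jω = j1:
quadratic: (j1)² + 4.8·j1 + 25 = 24 + j4.8 → |·| ≈ 24.475, ∠ ≈ 11.31°
∠L = 0.00° − 11.31° = -11.31°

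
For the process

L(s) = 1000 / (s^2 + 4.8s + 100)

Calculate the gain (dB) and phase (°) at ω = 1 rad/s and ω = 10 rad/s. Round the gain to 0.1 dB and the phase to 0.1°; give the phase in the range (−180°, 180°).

At s = jω = j1:
quadratic: (j1)² + 4.8·j1 + 100 = 99 + j4.8 → |·| ≈ 99.116, ∠ ≈ 2.78°
|L| = 1000 / 99.116 ≈ 10.089
Gain = 20 log₁₀(10.089) ≈ 20.08 dB
∠L = 0.00° − 2.78° = -2.78°

At s = jω = j10:
quadratic: (j10)² + 4.8·j10 + 100 = 0 + j48 → |·| ≈ 48, ∠ ≈ 90.00°
|L| = 1000 / 48 ≈ 20.833
Gain = 20 log₁₀(20.833) ≈ 26.38 dB
∠L = 0.00° − 90.00° = -90.00°

ω = 1: 20.1 dB, -2.8°; ω = 10: 26.4 dB, -90.0°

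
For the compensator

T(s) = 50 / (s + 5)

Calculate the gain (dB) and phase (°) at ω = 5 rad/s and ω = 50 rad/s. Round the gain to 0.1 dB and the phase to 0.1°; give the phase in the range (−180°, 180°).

At s = jω = j5:
pole (s+5): 5 + j5 → |·| = √(5²+5²) = √50 ≈ 7.0711, ∠ = arctan(5/5) ≈ 45.00°
|T| = 50 / 7.0711 ≈ 7.071
Gain = 20 log₁₀(7.071) ≈ 16.99 dB
∠T = 0.00° − 45.00° = -45.00°

At s = jω = j50:
pole (s+5): 5 + j50 → |·| = √(5²+50²) = √2525 ≈ 50.249, ∠ = arctan(50/5) ≈ 84.29°
|T| = 50 / 50.249 ≈ 0.99504
Gain = 20 log₁₀(0.99504) ≈ -0.04 dB
∠T = 0.00° − 84.29° = -84.29°

ω = 5: 17.0 dB, -45.0°; ω = 50: -0.0 dB, -84.3°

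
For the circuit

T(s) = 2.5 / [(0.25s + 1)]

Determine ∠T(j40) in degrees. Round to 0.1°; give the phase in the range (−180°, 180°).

-84.3°

At ω = 40 rad/s:
pole (1 + j40·0.25) = 1 + j10 → |·| ≈ 10.05, ∠ ≈ 84.29°
∠T = (0°) − (84.29°) = -84.29°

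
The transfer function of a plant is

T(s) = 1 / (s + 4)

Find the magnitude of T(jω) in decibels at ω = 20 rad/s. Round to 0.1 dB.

At s = jω = j20:
pole (s+4): 4 + j20 → |·| = √(4²+20²) = √416 ≈ 20.396, ∠ = arctan(20/4) ≈ 78.69°
|T| = 1 / 20.396 ≈ 0.049029
Gain = 20 log₁₀(0.049029) ≈ -26.19 dB

-26.2 dB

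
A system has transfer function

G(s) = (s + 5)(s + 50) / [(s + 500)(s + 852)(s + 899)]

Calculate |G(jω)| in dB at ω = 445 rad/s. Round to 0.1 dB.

-70.2 dB

At s = jω = j445:
zero (s+5): 5 + j445 → |·| = √(5²+445²) = √198050 ≈ 445.03, ∠ = arctan(445/5) ≈ 89.36°
zero (s+50): 50 + j445 → |·| = √(50²+445²) = √200525 ≈ 447.8, ∠ = arctan(445/50) ≈ 83.59°
pole (s+500): 500 + j445 → |·| = √(500²+445²) = √448025 ≈ 669.35, ∠ = arctan(445/500) ≈ 41.67°
pole (s+852): 852 + j445 → |·| = √(852²+445²) = √923929 ≈ 961.21, ∠ = arctan(445/852) ≈ 27.58°
pole (s+899): 899 + j445 → |·| = √(899²+445²) = √1006226 ≈ 1003.1, ∠ = arctan(445/899) ≈ 26.34°
|G| = 1 · 1.9928e+05 / 6.4538e+08 ≈ 0.00030878
Gain = 20 log₁₀(0.00030878) ≈ -70.21 dB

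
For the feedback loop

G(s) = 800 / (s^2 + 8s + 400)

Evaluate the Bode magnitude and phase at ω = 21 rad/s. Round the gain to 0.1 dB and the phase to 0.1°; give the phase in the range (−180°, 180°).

At s = jω = j21:
quadratic: (j21)² + 8·j21 + 400 = -41 + j168 → |·| ≈ 172.93, ∠ ≈ 103.71°
|G| = 800 / 172.93 ≈ 4.6261
Gain = 20 log₁₀(4.6261) ≈ 13.30 dB
∠G = 0.00° − 103.71° = -103.71°

13.3 dB, -103.7°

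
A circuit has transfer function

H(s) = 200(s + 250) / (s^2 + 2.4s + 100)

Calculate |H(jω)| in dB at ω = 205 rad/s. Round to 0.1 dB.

At s = jω = j205:
zero (s+250): 250 + j205 → |·| = √(250²+205²) = √104525 ≈ 323.3, ∠ = arctan(205/250) ≈ 39.35°
quadratic: (j205)² + 2.4·j205 + 100 = -41925 + j492 → |·| ≈ 41928, ∠ ≈ 179.33°
|H| = 200 · 323.3 / 41928 ≈ 1.5422
Gain = 20 log₁₀(1.5422) ≈ 3.76 dB

3.8 dB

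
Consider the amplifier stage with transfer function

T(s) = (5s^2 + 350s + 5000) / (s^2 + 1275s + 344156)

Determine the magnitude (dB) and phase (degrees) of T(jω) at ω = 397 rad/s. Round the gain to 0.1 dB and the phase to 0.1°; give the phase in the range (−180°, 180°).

Substitute s = j397:
Numerator: 5(j397)^2 + 350(j397) + 5000 = -783045 + j138950
Denominator: (j397)^2 + 1275(j397) + 344156 = 186547 + j506175
|N| = √(783045² + 138950²) ≈ 7.9528e+05, ∠N ≈ 169.94°
|D| = √(186547² + 506175²) ≈ 5.3946e+05, ∠D ≈ 69.77°
|T| = 7.9528e+05 / 5.3946e+05 ≈ 1.4742
Gain = 20 log₁₀(1.4742) ≈ 3.37 dB
∠T = 169.94° − 69.77° = 100.17°

3.4 dB, 100.2°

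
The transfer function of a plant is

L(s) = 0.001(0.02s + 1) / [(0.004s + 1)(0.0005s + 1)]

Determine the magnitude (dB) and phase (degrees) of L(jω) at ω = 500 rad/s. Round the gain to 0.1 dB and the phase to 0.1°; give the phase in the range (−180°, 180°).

-47.2 dB, 6.8°

At ω = 500 rad/s:
zero (1 + j500·0.02) = 1 + j10 → |·| ≈ 10.05, ∠ ≈ 84.29°
pole (1 + j500·0.004) = 1 + j2 → |·| ≈ 2.2361, ∠ ≈ 63.43°
pole (1 + j500·0.0005) = 1 + j0.25 → |·| ≈ 1.0308, ∠ ≈ 14.04°
|L| = 0.001 · 10.05 / (2.2361 · 1.0308) ≈ 0.0043601
Gain = 20 log₁₀(0.0043601) ≈ -47.21 dB
∠L = (84.29°) − (63.43° + 14.04°) = 6.82°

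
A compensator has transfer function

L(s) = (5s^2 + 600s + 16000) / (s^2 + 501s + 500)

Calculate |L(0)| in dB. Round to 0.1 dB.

30.1 dB

L(0) = 16000 / 500 = 32
20 log₁₀(32) ≈ 30.10 dB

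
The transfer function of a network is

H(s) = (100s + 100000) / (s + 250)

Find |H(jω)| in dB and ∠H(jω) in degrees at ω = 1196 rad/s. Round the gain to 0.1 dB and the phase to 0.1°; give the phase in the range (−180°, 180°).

Substitute s = j1196:
Numerator: 100(j1196) + 100000 = 100000 + j119600
Denominator: (j1196) + 250 = 250 + j1196
|N| = √(100000² + 119600²) ≈ 1.559e+05, ∠N ≈ 50.10°
|D| = √(250² + 1196²) ≈ 1221.8, ∠D ≈ 78.19°
|H| = 1.559e+05 / 1221.8 ≈ 127.6
Gain = 20 log₁₀(127.6) ≈ 42.12 dB
∠H = 50.10° − 78.19° = -28.09°

42.1 dB, -28.1°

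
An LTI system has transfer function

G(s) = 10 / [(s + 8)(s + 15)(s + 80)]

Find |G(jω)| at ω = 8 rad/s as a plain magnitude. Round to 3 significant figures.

0.000647

At s = jω = j8:
pole (s+8): 8 + j8 → |·| = √(8²+8²) = √128 ≈ 11.314, ∠ = arctan(8/8) ≈ 45.00°
pole (s+15): 15 + j8 → |·| = √(15²+8²) = √289 ≈ 17, ∠ = arctan(8/15) ≈ 28.07°
pole (s+80): 80 + j8 → |·| = √(80²+8²) = √6464 ≈ 80.399, ∠ = arctan(8/80) ≈ 5.71°
|G| = 10 / 15464 ≈ 0.00064666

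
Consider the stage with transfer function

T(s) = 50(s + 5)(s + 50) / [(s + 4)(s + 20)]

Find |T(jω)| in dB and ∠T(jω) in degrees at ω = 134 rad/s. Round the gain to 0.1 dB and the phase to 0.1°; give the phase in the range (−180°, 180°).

At s = jω = j134:
zero (s+5): 5 + j134 → |·| = √(5²+134²) = √17981 ≈ 134.09, ∠ = arctan(134/5) ≈ 87.86°
zero (s+50): 50 + j134 → |·| = √(50²+134²) = √20456 ≈ 143.02, ∠ = arctan(134/50) ≈ 69.54°
pole (s+4): 4 + j134 → |·| = √(4²+134²) = √17972 ≈ 134.06, ∠ = arctan(134/4) ≈ 88.29°
pole (s+20): 20 + j134 → |·| = √(20²+134²) = √18356 ≈ 135.48, ∠ = arctan(134/20) ≈ 81.51°
|T| = 50 · 19178 / 18162 ≈ 52.797
Gain = 20 log₁₀(52.797) ≈ 34.45 dB
∠T = 157.40° − 169.80° = -12.40°

34.5 dB, -12.4°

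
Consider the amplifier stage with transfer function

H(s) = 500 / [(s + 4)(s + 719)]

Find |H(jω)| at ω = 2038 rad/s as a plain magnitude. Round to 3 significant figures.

At s = jω = j2038:
pole (s+4): 4 + j2038 → |·| = √(4²+2038²) = √4153460 ≈ 2038, ∠ = arctan(2038/4) ≈ 89.89°
pole (s+719): 719 + j2038 → |·| = √(719²+2038²) = √4670405 ≈ 2161.1, ∠ = arctan(2038/719) ≈ 70.57°
|H| = 500 / 4.4043e+06 ≈ 0.00011353

0.000114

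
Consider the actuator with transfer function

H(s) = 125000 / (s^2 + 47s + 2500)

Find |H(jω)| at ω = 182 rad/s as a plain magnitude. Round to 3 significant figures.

3.93

At s = jω = j182:
quadratic: (j182)² + 47·j182 + 2500 = -30624 + j8554 → |·| ≈ 31796, ∠ ≈ 164.39°
|H| = 125000 / 31796 ≈ 3.9313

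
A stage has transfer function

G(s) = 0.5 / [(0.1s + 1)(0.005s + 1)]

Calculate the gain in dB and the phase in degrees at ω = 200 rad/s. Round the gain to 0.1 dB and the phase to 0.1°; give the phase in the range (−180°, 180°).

-35.1 dB, -132.1°

At ω = 200 rad/s:
pole (1 + j200·0.1) = 1 + j20 → |·| ≈ 20.025, ∠ ≈ 87.14°
pole (1 + j200·0.005) = 1 + j1 → |·| ≈ 1.4142, ∠ ≈ 45.00°
|G| = 0.5 · 1 / (20.025 · 1.4142) ≈ 0.017656
Gain = 20 log₁₀(0.017656) ≈ -35.06 dB
∠G = (0°) − (87.14° + 45.00°) = -132.14°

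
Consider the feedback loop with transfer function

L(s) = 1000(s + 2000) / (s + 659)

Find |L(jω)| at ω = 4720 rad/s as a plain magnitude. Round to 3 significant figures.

1.08e+03

At s = jω = j4720:
zero (s+2000): 2000 + j4720 → |·| = √(2000²+4720²) = √26278400 ≈ 5126.2, ∠ = arctan(4720/2000) ≈ 67.04°
pole (s+659): 659 + j4720 → |·| = √(659²+4720²) = √22712681 ≈ 4765.8, ∠ = arctan(4720/659) ≈ 82.05°
|L| = 1000 · 5126.2 / 4765.8 ≈ 1075.6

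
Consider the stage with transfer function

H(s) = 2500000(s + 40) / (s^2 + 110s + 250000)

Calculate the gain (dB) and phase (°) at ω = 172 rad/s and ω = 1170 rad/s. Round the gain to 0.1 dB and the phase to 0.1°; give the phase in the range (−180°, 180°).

At s = jω = j172:
zero (s+40): 40 + j172 → |·| = √(40²+172²) = √31184 ≈ 176.59, ∠ = arctan(172/40) ≈ 76.91°
quadratic: (j172)² + 110·j172 + 250000 = 220416 + j18920 → |·| ≈ 2.2123e+05, ∠ ≈ 4.91°
|H| = 2500000 · 176.59 / 2.2123e+05 ≈ 1995.5
Gain = 20 log₁₀(1995.5) ≈ 66.00 dB
∠H = 76.91° − 4.91° = 72.00°

At s = jω = j1170:
zero (s+40): 40 + j1170 → |·| = √(40²+1170²) = √1370500 ≈ 1170.7, ∠ = arctan(1170/40) ≈ 88.04°
quadratic: (j1170)² + 110·j1170 + 250000 = -1118900 + j128700 → |·| ≈ 1.1263e+06, ∠ ≈ 173.44°
|H| = 2500000 · 1170.7 / 1.1263e+06 ≈ 2598.6
Gain = 20 log₁₀(2598.6) ≈ 68.29 dB
∠H = 88.04° − 173.44° = -85.40°

ω = 172: 66.0 dB, 72.0°; ω = 1170: 68.3 dB, -85.4°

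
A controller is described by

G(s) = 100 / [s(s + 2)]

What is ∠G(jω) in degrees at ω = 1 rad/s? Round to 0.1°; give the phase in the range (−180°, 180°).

-116.6°

At s = jω = j1:
pole (s+2): 2 + j1 → |·| = √(2²+1²) = √5 ≈ 2.2361, ∠ = arctan(1/2) ≈ 26.57°
pole at origin: |s| = 1, ∠ = 90.00° (in denominator)
∠G = 0.00° − 116.57° = -116.57°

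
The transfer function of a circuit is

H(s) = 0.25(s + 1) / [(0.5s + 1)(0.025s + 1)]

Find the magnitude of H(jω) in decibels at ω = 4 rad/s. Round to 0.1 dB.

-6.8 dB

At ω = 4 rad/s:
zero (1 + j4·1) = 1 + j4 → |·| ≈ 4.1231, ∠ ≈ 75.96°
pole (1 + j4·0.5) = 1 + j2 → |·| ≈ 2.2361, ∠ ≈ 63.43°
pole (1 + j4·0.025) = 1 + j0.1 → |·| ≈ 1.005, ∠ ≈ 5.71°
|H| = 0.25 · 4.1231 / (2.2361 · 1.005) ≈ 0.45868
Gain = 20 log₁₀(0.45868) ≈ -6.77 dB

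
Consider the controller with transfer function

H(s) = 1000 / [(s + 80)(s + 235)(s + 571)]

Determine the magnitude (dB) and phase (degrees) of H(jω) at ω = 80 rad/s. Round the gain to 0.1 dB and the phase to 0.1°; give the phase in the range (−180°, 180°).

At s = jω = j80:
pole (s+80): 80 + j80 → |·| = √(80²+80²) = √12800 ≈ 113.14, ∠ = arctan(80/80) ≈ 45.00°
pole (s+235): 235 + j80 → |·| = √(235²+80²) = √61625 ≈ 248.24, ∠ = arctan(80/235) ≈ 18.80°
pole (s+571): 571 + j80 → |·| = √(571²+80²) = √332441 ≈ 576.58, ∠ = arctan(80/571) ≈ 7.98°
|H| = 1000 / 1.6194e+07 ≈ 6.1751e-05
Gain = 20 log₁₀(6.1751e-05) ≈ -84.19 dB
∠H = 0.00° − 71.78° = -71.78°

-84.2 dB, -71.8°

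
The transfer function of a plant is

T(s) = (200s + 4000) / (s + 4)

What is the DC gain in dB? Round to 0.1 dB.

60.0 dB

T(0) = 4000 / 4 = 1000
20 log₁₀(1000) ≈ 60.00 dB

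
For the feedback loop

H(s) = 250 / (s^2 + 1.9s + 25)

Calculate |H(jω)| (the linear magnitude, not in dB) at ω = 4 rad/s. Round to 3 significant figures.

21.2

At s = jω = j4:
quadratic: (j4)² + 1.9·j4 + 25 = 9 + j7.6 → |·| ≈ 11.78, ∠ ≈ 40.18°
|H| = 250 / 11.78 ≈ 21.222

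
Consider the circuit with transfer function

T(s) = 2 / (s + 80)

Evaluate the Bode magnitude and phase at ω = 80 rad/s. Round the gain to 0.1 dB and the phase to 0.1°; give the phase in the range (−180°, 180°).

Substitute s = j80:
Numerator: 2 = 2 + j0
Denominator: (j80) + 80 = 80 + j80
|N| = √(2² + 0²) ≈ 2, ∠N ≈ 0.00°
|D| = √(80² + 80²) ≈ 113.14, ∠D ≈ 45.00°
|T| = 2 / 113.14 ≈ 0.017677
Gain = 20 log₁₀(0.017677) ≈ -35.05 dB
∠T = 0.00° − 45.00° = -45.00°

-35.1 dB, -45.0°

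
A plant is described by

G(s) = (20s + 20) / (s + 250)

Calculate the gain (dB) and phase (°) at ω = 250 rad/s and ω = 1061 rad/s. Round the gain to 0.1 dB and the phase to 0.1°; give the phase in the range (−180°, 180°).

Substitute s = j250:
Numerator: 20(j250) + 20 = 20 + j5000
Denominator: (j250) + 250 = 250 + j250
|N| = √(20² + 5000²) ≈ 5000, ∠N ≈ 89.77°
|D| = √(250² + 250²) ≈ 353.55, ∠D ≈ 45.00°
|G| = 5000 / 353.55 ≈ 14.142
Gain = 20 log₁₀(14.142) ≈ 23.01 dB
∠G = 89.77° − 45.00° = 44.77°

Substitute s = j1061:
Numerator: 20(j1061) + 20 = 20 + j21220
Denominator: (j1061) + 250 = 250 + j1061
|N| = √(20² + 21220²) ≈ 21220, ∠N ≈ 89.95°
|D| = √(250² + 1061²) ≈ 1090.1, ∠D ≈ 76.74°
|G| = 21220 / 1090.1 ≈ 19.466
Gain = 20 log₁₀(19.466) ≈ 25.79 dB
∠G = 89.95° − 76.74° = 13.21°

ω = 250: 23.0 dB, 44.8°; ω = 1061: 25.8 dB, 13.2°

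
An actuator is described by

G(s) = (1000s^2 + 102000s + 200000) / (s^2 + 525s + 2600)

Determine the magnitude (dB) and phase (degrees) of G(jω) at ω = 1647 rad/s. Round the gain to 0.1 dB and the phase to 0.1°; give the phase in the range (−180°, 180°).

59.6 dB, 14.2°

Substitute s = j1647:
Numerator: 1000(j1647)^2 + 102000(j1647) + 200000 = -2712409000 + j167994000
Denominator: (j1647)^2 + 525(j1647) + 2600 = -2710009 + j864675
|N| = √(2712409000² + 167994000²) ≈ 2.7176e+09, ∠N ≈ 176.46°
|D| = √(2710009² + 864675²) ≈ 2.8446e+06, ∠D ≈ 162.30°
|G| = 2.7176e+09 / 2.8446e+06 ≈ 955.35
Gain = 20 log₁₀(955.35) ≈ 59.60 dB
∠G = 176.46° − 162.30° = 14.16°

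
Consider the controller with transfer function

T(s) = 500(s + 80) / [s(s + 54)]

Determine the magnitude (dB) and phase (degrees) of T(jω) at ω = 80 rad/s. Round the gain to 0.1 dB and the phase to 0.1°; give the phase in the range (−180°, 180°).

At s = jω = j80:
zero (s+80): 80 + j80 → |·| = √(80²+80²) = √12800 ≈ 113.14, ∠ = arctan(80/80) ≈ 45.00°
pole (s+54): 54 + j80 → |·| = √(54²+80²) = √9316 ≈ 96.519, ∠ = arctan(80/54) ≈ 55.98°
pole at origin: |s| = 80, ∠ = 90.00° (in denominator)
|T| = 500 · 113.14 / 7721.5 ≈ 7.3263
Gain = 20 log₁₀(7.3263) ≈ 17.30 dB
∠T = 45.00° − 145.98° = -100.98°

17.3 dB, -101.0°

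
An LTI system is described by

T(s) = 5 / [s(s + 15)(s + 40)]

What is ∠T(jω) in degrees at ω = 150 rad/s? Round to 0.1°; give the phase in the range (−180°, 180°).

At s = jω = j150:
pole (s+15): 15 + j150 → |·| = √(15²+150²) = √22725 ≈ 150.75, ∠ = arctan(150/15) ≈ 84.29°
pole (s+40): 40 + j150 → |·| = √(40²+150²) = √24100 ≈ 155.24, ∠ = arctan(150/40) ≈ 75.07°
pole at origin: |s| = 150, ∠ = 90.00° (in denominator)
∠T = 0.00° − 249.36° = -249.36° ≡ 110.64° (principal value)

110.6°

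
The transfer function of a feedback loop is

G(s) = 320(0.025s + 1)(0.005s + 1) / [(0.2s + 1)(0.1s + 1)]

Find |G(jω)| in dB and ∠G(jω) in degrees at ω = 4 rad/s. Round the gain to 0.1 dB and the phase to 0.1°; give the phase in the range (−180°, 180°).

47.4 dB, -53.6°

At ω = 4 rad/s:
zero (1 + j4·0.025) = 1 + j0.1 → |·| ≈ 1.005, ∠ ≈ 5.71°
zero (1 + j4·0.005) = 1 + j0.02 → |·| ≈ 1.0002, ∠ ≈ 1.15°
pole (1 + j4·0.2) = 1 + j0.8 → |·| ≈ 1.2806, ∠ ≈ 38.66°
pole (1 + j4·0.1) = 1 + j0.4 → |·| ≈ 1.077, ∠ ≈ 21.80°
|G| = 320 · 1.005 · 1.0002 / (1.2806 · 1.077) ≈ 233.22
Gain = 20 log₁₀(233.22) ≈ 47.36 dB
∠G = (5.71° + 1.15°) − (38.66° + 21.80°) = -53.60°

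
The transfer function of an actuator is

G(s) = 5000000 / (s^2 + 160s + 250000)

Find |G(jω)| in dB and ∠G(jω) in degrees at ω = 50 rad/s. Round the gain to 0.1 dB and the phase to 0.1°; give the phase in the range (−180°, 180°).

At s = jω = j50:
quadratic: (j50)² + 160·j50 + 250000 = 247500 + j8000 → |·| ≈ 2.4763e+05, ∠ ≈ 1.85°
|G| = 5000000 / 2.4763e+05 ≈ 20.191
Gain = 20 log₁₀(20.191) ≈ 26.10 dB
∠G = 0.00° − 1.85° = -1.85°

26.1 dB, -1.9°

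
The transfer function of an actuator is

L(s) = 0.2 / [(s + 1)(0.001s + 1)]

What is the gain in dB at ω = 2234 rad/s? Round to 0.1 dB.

-88.7 dB

At ω = 2234 rad/s:
pole (1 + j2234·1) = 1 + j2234 → |·| ≈ 2234, ∠ ≈ 89.97°
pole (1 + j2234·0.001) = 1 + j2.234 → |·| ≈ 2.4476, ∠ ≈ 65.89°
|L| = 0.2 · 1 / (2234 · 2.4476) ≈ 3.6577e-05
Gain = 20 log₁₀(3.6577e-05) ≈ -88.74 dB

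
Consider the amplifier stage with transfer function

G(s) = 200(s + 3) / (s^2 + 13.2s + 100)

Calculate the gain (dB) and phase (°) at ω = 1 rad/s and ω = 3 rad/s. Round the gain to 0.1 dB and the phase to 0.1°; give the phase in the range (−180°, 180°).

ω = 1: 16.0 dB, 10.8°; ω = 3: 18.6 dB, 21.5°

At s = jω = j1:
zero (s+3): 3 + j1 → |·| = √(3²+1²) = √10 ≈ 3.1623, ∠ = arctan(1/3) ≈ 18.43°
quadratic: (j1)² + 13.2·j1 + 100 = 99 + j13.2 → |·| ≈ 99.876, ∠ ≈ 7.59°
|G| = 200 · 3.1623 / 99.876 ≈ 6.3325
Gain = 20 log₁₀(6.3325) ≈ 16.03 dB
∠G = 18.43° − 7.59° = 10.84°

At s = jω = j3:
zero (s+3): 3 + j3 → |·| = √(3²+3²) = √18 ≈ 4.2426, ∠ = arctan(3/3) ≈ 45.00°
quadratic: (j3)² + 13.2·j3 + 100 = 91 + j39.6 → |·| ≈ 99.243, ∠ ≈ 23.52°
|G| = 200 · 4.2426 / 99.243 ≈ 8.5499
Gain = 20 log₁₀(8.5499) ≈ 18.64 dB
∠G = 45.00° − 23.52° = 21.48°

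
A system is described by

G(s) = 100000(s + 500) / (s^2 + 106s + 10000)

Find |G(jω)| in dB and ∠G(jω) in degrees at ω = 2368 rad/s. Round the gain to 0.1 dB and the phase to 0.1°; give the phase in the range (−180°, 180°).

32.7 dB, -99.4°

At s = jω = j2368:
zero (s+500): 500 + j2368 → |·| = √(500²+2368²) = √5857424 ≈ 2420.2, ∠ = arctan(2368/500) ≈ 78.08°
quadratic: (j2368)² + 106·j2368 + 10000 = -5597424 + j251008 → |·| ≈ 5.603e+06, ∠ ≈ 177.43°
|G| = 100000 · 2420.2 / 5.603e+06 ≈ 43.195
Gain = 20 log₁₀(43.195) ≈ 32.71 dB
∠G = 78.08° − 177.43° = -99.35°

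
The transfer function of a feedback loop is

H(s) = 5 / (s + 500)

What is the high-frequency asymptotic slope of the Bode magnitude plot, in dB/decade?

Each pole contributes −20 dB/decade at high frequency; each zero contributes +20 dB/decade.
Net: 0 zero(s) − 1 pole(s) → -20 dB/decade.

-20 dB/decade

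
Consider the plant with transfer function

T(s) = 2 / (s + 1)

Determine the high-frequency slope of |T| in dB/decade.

Each pole contributes −20 dB/decade at high frequency; each zero contributes +20 dB/decade.
Net: 0 zero(s) − 1 pole(s) → -20 dB/decade.

-20 dB/decade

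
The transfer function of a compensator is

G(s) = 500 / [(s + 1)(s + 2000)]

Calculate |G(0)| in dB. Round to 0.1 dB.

G(0) = 500 / (1·2000) = 0.25
20 log₁₀(0.25) ≈ -12.04 dB

-12.0 dB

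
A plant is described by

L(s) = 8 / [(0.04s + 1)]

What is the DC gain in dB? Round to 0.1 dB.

L(0) = 8 · 1 / 1 = 8
20 log₁₀(8) ≈ 18.06 dB

18.1 dB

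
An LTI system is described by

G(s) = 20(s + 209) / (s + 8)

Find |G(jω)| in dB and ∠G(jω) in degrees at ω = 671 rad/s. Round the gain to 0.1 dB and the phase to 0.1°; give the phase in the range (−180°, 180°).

At s = jω = j671:
zero (s+209): 209 + j671 → |·| = √(209²+671²) = √493922 ≈ 702.8, ∠ = arctan(671/209) ≈ 72.70°
pole (s+8): 8 + j671 → |·| = √(8²+671²) = √450305 ≈ 671.05, ∠ = arctan(671/8) ≈ 89.32°
|G| = 20 · 702.8 / 671.05 ≈ 20.946
Gain = 20 log₁₀(20.946) ≈ 26.42 dB
∠G = 72.70° − 89.32° = -16.62°

26.4 dB, -16.6°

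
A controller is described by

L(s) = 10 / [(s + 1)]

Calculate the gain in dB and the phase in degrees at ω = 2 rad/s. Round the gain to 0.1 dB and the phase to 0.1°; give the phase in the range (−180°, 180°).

At ω = 2 rad/s:
pole (1 + j2·1) = 1 + j2 → |·| ≈ 2.2361, ∠ ≈ 63.43°
|L| = 10 · 1 / (2.2361) ≈ 4.4721
Gain = 20 log₁₀(4.4721) ≈ 13.01 dB
∠L = (0°) − (63.43°) = -63.43°

13.0 dB, -63.4°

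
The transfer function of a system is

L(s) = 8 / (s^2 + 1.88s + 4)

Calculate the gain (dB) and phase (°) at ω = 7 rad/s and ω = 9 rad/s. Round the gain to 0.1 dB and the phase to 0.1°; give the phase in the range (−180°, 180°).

ω = 7: -15.4 dB, -163.7°; ω = 9: -19.9 dB, -167.6°

At s = jω = j7:
quadratic: (j7)² + 1.88·j7 + 4 = -45 + j13.16 → |·| ≈ 46.885, ∠ ≈ 163.70°
|L| = 8 / 46.885 ≈ 0.17063
Gain = 20 log₁₀(0.17063) ≈ -15.36 dB
∠L = 0.00° − 163.70° = -163.70°

At s = jω = j9:
quadratic: (j9)² + 1.88·j9 + 4 = -77 + j16.92 → |·| ≈ 78.837, ∠ ≈ 167.61°
|L| = 8 / 78.837 ≈ 0.10148
Gain = 20 log₁₀(0.10148) ≈ -19.87 dB
∠L = 0.00° − 167.61° = -167.61°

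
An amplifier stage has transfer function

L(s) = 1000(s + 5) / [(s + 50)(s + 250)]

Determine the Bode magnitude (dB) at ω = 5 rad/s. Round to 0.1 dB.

-5.0 dB

At s = jω = j5:
zero (s+5): 5 + j5 → |·| = √(5²+5²) = √50 ≈ 7.0711, ∠ = arctan(5/5) ≈ 45.00°
pole (s+50): 50 + j5 → |·| = √(50²+5²) = √2525 ≈ 50.249, ∠ = arctan(5/50) ≈ 5.71°
pole (s+250): 250 + j5 → |·| = √(250²+5²) = √62525 ≈ 250.05, ∠ = arctan(5/250) ≈ 1.15°
|L| = 1000 · 7.0711 / 12565 ≈ 0.56276
Gain = 20 log₁₀(0.56276) ≈ -4.99 dB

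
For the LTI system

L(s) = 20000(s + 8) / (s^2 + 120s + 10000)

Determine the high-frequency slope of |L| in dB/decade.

Each pole contributes −20 dB/decade at high frequency; each zero contributes +20 dB/decade.
Net: 1 zero(s) − 2 pole(s) → -20 dB/decade.

-20 dB/decade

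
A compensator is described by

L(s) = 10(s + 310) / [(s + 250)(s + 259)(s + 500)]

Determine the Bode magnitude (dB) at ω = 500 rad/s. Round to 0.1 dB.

At s = jω = j500:
zero (s+310): 310 + j500 → |·| = √(310²+500²) = √346100 ≈ 588.3, ∠ = arctan(500/310) ≈ 58.20°
pole (s+250): 250 + j500 → |·| = √(250²+500²) = √312500 ≈ 559.02, ∠ = arctan(500/250) ≈ 63.43°
pole (s+259): 259 + j500 → |·| = √(259²+500²) = √317081 ≈ 563.1, ∠ = arctan(500/259) ≈ 62.62°
pole (s+500): 500 + j500 → |·| = √(500²+500²) = √500000 ≈ 707.11, ∠ = arctan(500/500) ≈ 45.00°
|L| = 10 · 588.3 / 2.2259e+08 ≈ 2.643e-05
Gain = 20 log₁₀(2.643e-05) ≈ -91.56 dB

-91.6 dB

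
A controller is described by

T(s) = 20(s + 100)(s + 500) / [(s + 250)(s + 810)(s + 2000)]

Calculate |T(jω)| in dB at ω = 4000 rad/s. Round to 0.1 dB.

-47.1 dB

At s = jω = j4000:
zero (s+100): 100 + j4000 → |·| = √(100²+4000²) = √16010000 ≈ 4001.2, ∠ = arctan(4000/100) ≈ 88.57°
zero (s+500): 500 + j4000 → |·| = √(500²+4000²) = √16250000 ≈ 4031.1, ∠ = arctan(4000/500) ≈ 82.87°
pole (s+250): 250 + j4000 → |·| = √(250²+4000²) = √16062500 ≈ 4007.8, ∠ = arctan(4000/250) ≈ 86.42°
pole (s+810): 810 + j4000 → |·| = √(810²+4000²) = √16656100 ≈ 4081.2, ∠ = arctan(4000/810) ≈ 78.55°
pole (s+2000): 2000 + j4000 → |·| = √(2000²+4000²) = √20000000 ≈ 4472.1, ∠ = arctan(4000/2000) ≈ 63.43°
|T| = 20 · 1.6129e+07 / 7.3149e+10 ≈ 0.0044099
Gain = 20 log₁₀(0.0044099) ≈ -47.11 dB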